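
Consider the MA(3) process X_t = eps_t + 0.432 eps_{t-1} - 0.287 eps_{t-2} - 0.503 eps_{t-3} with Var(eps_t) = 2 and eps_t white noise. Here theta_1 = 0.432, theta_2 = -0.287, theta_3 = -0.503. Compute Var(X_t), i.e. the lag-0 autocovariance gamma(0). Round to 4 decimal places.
\gamma(0) = 3.0440

For an MA(q) process X_t = eps_t + sum_i theta_i eps_{t-i} with
Var(eps_t) = sigma^2, the variance is
  gamma(0) = sigma^2 * (1 + sum_i theta_i^2).
  sum_i theta_i^2 = (0.432)^2 + (-0.287)^2 + (-0.503)^2 = 0.186624 + 0.082369 + 0.253009 = 0.522002.
  gamma(0) = 2 * (1 + 0.522002) = 2 * 1.522002 = 3.044004, which rounds to 3.0440.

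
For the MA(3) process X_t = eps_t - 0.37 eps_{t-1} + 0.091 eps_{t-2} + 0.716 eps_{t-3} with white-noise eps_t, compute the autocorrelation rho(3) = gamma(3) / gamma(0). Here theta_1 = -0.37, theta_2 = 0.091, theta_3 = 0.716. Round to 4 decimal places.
\rho(3) = 0.4319

For an MA(q) process with theta_0 = 1, the autocovariance is
  gamma(k) = sigma^2 * sum_{i=0..q-k} theta_i * theta_{i+k},
and rho(k) = gamma(k) / gamma(0). Sigma^2 cancels.
  numerator   = (1)*(0.716) = 0.716.
  denominator = (1)^2 + (-0.37)^2 + (0.091)^2 + (0.716)^2 = 1.657837.
  rho(3) = 0.716 / 1.657837 = 0.4319.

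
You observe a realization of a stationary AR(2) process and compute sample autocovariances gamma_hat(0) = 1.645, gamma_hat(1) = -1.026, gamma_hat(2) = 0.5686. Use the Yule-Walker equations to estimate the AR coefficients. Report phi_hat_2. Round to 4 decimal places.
\hat\phi_{2} = -0.0710

The Yule-Walker equations for an AR(p) process read, in matrix form,
  Gamma_p phi = r_p,   with   (Gamma_p)_{ij} = gamma(|i - j|),
                       (r_p)_i = gamma(i),   i,j = 1..p.
Substitute the sample gammas (Toeplitz matrix and right-hand side of size 2):
  Gamma_p = [[1.645, -1.026], [-1.026, 1.645]]
  r_p     = [-1.026, 0.5686]
Written out:
  1.645 phi_1 - 1.026 phi_2 = -1.026
  -1.026 phi_1 + 1.645 phi_2 = 0.5686
Solve by Cramer's rule:
  det = gamma(0)^2 - gamma(1)^2 = (1.645)^2 - (-1.026)^2 = 2.706025 - 1.052676 = 1.653349
  phi_hat_1 = [gamma(1) gamma(0) - gamma(1) gamma(2)] / det = [(-1.026)(1.645) - (-1.026)(0.5686)] / 1.653349 = -1.1043864 / 1.653349 = -0.668
  phi_hat_2 = [gamma(0) gamma(2) - gamma(1)^2] / det = [(1.645)(0.5686) - (-1.026)^2] / 1.653349 = -0.117329 / 1.653349 = -0.071
So phi_hat = [-0.6680, -0.0710].
Therefore phi_hat_2 = -0.0710.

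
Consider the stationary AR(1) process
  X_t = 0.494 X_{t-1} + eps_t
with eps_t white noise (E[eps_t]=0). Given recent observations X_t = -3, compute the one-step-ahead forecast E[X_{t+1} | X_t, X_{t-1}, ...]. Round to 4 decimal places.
E[X_{t+1} \mid \mathcal F_t] = -1.4820

For an AR(p) model X_t = c + sum_i phi_i X_{t-i} + eps_t, the
one-step-ahead conditional mean is
  E[X_{t+1} | X_t, ...] = c + sum_i phi_i X_{t+1-i}.
Substitute known values:
  E[X_{t+1} | ...] = (0.494) * (-3)
                   = -1.4820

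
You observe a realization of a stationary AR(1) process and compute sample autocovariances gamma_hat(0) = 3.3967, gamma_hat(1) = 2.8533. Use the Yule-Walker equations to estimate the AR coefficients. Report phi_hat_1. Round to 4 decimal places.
\hat\phi_{1} = 0.8400

The Yule-Walker equations for an AR(p) process read, in matrix form,
  Gamma_p phi = r_p,   with   (Gamma_p)_{ij} = gamma(|i - j|),
                       (r_p)_i = gamma(i),   i,j = 1..p.
Substitute the sample gammas (Toeplitz matrix and right-hand side of size 1):
  Gamma_p = [[3.3967]]
  r_p     = [2.8533]
With p = 1 this is the single equation gamma(0) phi_1 = gamma(1):
  phi_hat_1 = gamma(1) / gamma(0) = 2.8533 / 3.3967 = 0.8400.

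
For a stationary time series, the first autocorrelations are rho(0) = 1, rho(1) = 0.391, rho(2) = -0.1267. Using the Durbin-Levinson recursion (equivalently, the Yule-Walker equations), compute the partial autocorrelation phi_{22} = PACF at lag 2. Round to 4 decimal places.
\phi_{22} = -0.3300

The PACF at lag k is phi_{kk}, the last component of the solution
to the Yule-Walker system G_k phi = r_k where
  (G_k)_{ij} = rho(|i - j|), (r_k)_i = rho(i), i,j = 1..k.
Equivalently, Durbin-Levinson gives phi_{kk} iteratively:
  phi_{11} = rho(1)
  phi_{kk} = [rho(k) - sum_{j=1..k-1} phi_{k-1,j} rho(k-j)]
            / [1 - sum_{j=1..k-1} phi_{k-1,j} rho(j)],
  phi_{k,j} = phi_{k-1,j} - phi_{kk} phi_{k-1,k-j},  j = 1..k-1.
Step k = 1:
  phi_11 = rho(1) = 0.391.
Step k = 2:
  phi_22 = [rho(2) - phi_11 rho(1)] / [1 - phi_11 rho(1)] = [-0.1267 - (0.391)(0.391)] / [1 - (0.391)(0.391)]
         = -0.279581 / 0.847119 = -0.33.
Therefore phi_{22} = -0.3300.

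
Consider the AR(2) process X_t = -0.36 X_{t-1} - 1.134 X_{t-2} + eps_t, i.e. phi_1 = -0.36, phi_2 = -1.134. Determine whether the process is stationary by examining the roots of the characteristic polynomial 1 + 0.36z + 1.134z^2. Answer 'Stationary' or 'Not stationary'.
\text{Not stationary}

The AR(p) characteristic polynomial is P(z) = 1 + 0.36z + 1.134z^2.
Stationarity requires all roots to lie outside the unit circle, i.e. |z| > 1 for every root.
Set 1 + (0.36) z + (1.134) z^2 = 0, i.e. a z^2 + b z + c = 0 with a = 1.134, b = 0.36, c = 1.
Discriminant D = b^2 - 4ac = (0.36)^2 - 4*(1.134)*1 = 0.1296 - (4.536) = -4.4064.
D < 0, so the roots are the complex-conjugate pair z = (-b +/- i sqrt(-D)) / (2a) = -0.1587 +/- 0.9255i.
For a conjugate pair |z|^2 = z * conj(z) = (product of roots) = c/a = 1/(1.134) = 0.881834, so |z| = sqrt(0.881834) = 0.9391 for both roots.
Moduli of all roots: 0.9391, 0.9391.
All moduli strictly greater than 1? No.
Verdict: Not stationary.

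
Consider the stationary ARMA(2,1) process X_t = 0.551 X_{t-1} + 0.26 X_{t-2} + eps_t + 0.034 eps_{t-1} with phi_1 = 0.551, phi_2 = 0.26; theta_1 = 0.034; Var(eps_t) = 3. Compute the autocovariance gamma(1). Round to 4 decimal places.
\gamma(1) = 5.7930

Multiply the model equation by X_{t-k} and take expectations. With theta_0 = psi_0 = 1 and psi_j the MA(infinity) weights, this gives
  gamma(k) - sum_i phi_i gamma(k-i) = c_k,
  c_k = sigma^2 * sum_{j=k..q} theta_j psi_{j-k}   (c_k = 0 for k > q),
using gamma(-m) = gamma(m).
psi-weights needed (psi_j = theta_j + sum_i phi_i psi_{j-i}):
  psi_1 = theta_1 + phi_1 = 0.034 + (0.551) = 0.585
Right-hand sides:
  c_0 = sigma^2 (1 + theta_1 psi_1) = 3 * (1 + (0.034)(0.585)) = 3 * 1.01989 = 3.05967
  c_1 = sigma^2 theta_1 = 3 * (0.034) = 0.102
  c_2 = 0
Equations for k = 0, 1, 2 (AR order 2, c_2 = 0):
  (E0) gamma(0) = phi_1 gamma(1) + phi_2 gamma(2) + c_0
  (E1) gamma(1) = phi_1 gamma(0) + phi_2 gamma(1) + c_1
  (E2) gamma(2) = phi_1 gamma(1) + phi_2 gamma(0)
From (E1): gamma(1) = A gamma(0) + B with
  A = phi_1 / (1 - phi_2) = 0.551 / 0.74 = 0.744595,   B = c_1 / (1 - phi_2) = 0.102 / 0.74 = 0.137838.
Insert (E2) into (E0): gamma(0) (1 - phi_2^2) = phi_1 (1 + phi_2) gamma(1) + c_0.
  phi_1 (1 + phi_2) = (0.551)(1.26) = 0.69426,   1 - phi_2^2 = 0.9324.
Replace gamma(1) by A gamma(0) + B and collect gamma(0):
  gamma(0) [0.9324 - (0.69426)(0.744595)] = (0.69426)(0.137838) + 3.05967
  gamma(0) * 0.415458 = 3.155365
  gamma(0) = 3.155365 / 0.415458 = 7.594912.
  gamma(1) = A gamma(0) + B = (0.744595)(7.594912) + (0.137838) = 5.792969.
Therefore gamma(1) = 5.7930 (to 4 decimal places).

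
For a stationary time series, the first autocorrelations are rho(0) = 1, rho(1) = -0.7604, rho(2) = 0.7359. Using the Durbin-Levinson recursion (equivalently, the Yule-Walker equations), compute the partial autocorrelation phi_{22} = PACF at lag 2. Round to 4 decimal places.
\phi_{22} = 0.3739

The PACF at lag k is phi_{kk}, the last component of the solution
to the Yule-Walker system G_k phi = r_k where
  (G_k)_{ij} = rho(|i - j|), (r_k)_i = rho(i), i,j = 1..k.
Equivalently, Durbin-Levinson gives phi_{kk} iteratively:
  phi_{11} = rho(1)
  phi_{kk} = [rho(k) - sum_{j=1..k-1} phi_{k-1,j} rho(k-j)]
            / [1 - sum_{j=1..k-1} phi_{k-1,j} rho(j)],
  phi_{k,j} = phi_{k-1,j} - phi_{kk} phi_{k-1,k-j},  j = 1..k-1.
Step k = 1:
  phi_11 = rho(1) = -0.7604.
Step k = 2:
  phi_22 = [rho(2) - phi_11 rho(1)] / [1 - phi_11 rho(1)] = [0.7359 - (-0.7604)(-0.7604)] / [1 - (-0.7604)(-0.7604)]
         = 0.15769184 / 0.42179184 = 0.3739.
Therefore phi_{22} = 0.3739.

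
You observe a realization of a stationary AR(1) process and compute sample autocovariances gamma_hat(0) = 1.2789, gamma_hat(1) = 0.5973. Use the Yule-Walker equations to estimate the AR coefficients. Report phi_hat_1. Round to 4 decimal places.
\hat\phi_{1} = 0.4670

The Yule-Walker equations for an AR(p) process read, in matrix form,
  Gamma_p phi = r_p,   with   (Gamma_p)_{ij} = gamma(|i - j|),
                       (r_p)_i = gamma(i),   i,j = 1..p.
Substitute the sample gammas (Toeplitz matrix and right-hand side of size 1):
  Gamma_p = [[1.2789]]
  r_p     = [0.5973]
With p = 1 this is the single equation gamma(0) phi_1 = gamma(1):
  phi_hat_1 = gamma(1) / gamma(0) = 0.5973 / 1.2789 = 0.4670.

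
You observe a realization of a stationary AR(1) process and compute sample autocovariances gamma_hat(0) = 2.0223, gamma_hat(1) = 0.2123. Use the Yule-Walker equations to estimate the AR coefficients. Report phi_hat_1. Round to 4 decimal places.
\hat\phi_{1} = 0.1050

The Yule-Walker equations for an AR(p) process read, in matrix form,
  Gamma_p phi = r_p,   with   (Gamma_p)_{ij} = gamma(|i - j|),
                       (r_p)_i = gamma(i),   i,j = 1..p.
Substitute the sample gammas (Toeplitz matrix and right-hand side of size 1):
  Gamma_p = [[2.0223]]
  r_p     = [0.2123]
With p = 1 this is the single equation gamma(0) phi_1 = gamma(1):
  phi_hat_1 = gamma(1) / gamma(0) = 0.2123 / 2.0223 = 0.1050.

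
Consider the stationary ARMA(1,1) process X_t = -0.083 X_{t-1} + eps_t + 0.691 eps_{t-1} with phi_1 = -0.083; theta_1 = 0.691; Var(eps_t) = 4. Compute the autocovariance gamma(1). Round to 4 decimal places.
\gamma(1) = 2.3084

Multiply the model equation by X_{t-k} and take expectations. With theta_0 = psi_0 = 1 and psi_j the MA(infinity) weights, this gives
  gamma(k) - sum_i phi_i gamma(k-i) = c_k,
  c_k = sigma^2 * sum_{j=k..q} theta_j psi_{j-k}   (c_k = 0 for k > q),
using gamma(-m) = gamma(m).
psi-weights needed (psi_j = theta_j + sum_i phi_i psi_{j-i}):
  psi_1 = theta_1 + phi_1 = 0.691 + (-0.083) = 0.608
Right-hand sides:
  c_0 = sigma^2 (1 + theta_1 psi_1) = 4 * (1 + (0.691)(0.608)) = 4 * 1.420128 = 5.680512
  c_1 = sigma^2 theta_1 = 4 * (0.691) = 2.764
  c_2 = 0
Equations for k = 0 and k = 1 (AR order 1):
  gamma(0) = phi_1 gamma(1) + c_0
  gamma(1) = phi_1 gamma(0) + c_1
Substituting the second into the first: gamma(0) (1 - phi_1^2) = c_0 + phi_1 c_1, so
  gamma(0) = (c_0 + phi_1 c_1) / (1 - phi_1^2) = (5.680512 + (-0.083)(2.764)) / (1 - (-0.083)^2) = 5.4511 / 0.993111 = 5.488913.
  gamma(1) = phi_1 gamma(0) + c_1 = (-0.083)(5.488913) + (2.764) = 2.30842.
Therefore gamma(1) = 2.3084 (to 4 decimal places).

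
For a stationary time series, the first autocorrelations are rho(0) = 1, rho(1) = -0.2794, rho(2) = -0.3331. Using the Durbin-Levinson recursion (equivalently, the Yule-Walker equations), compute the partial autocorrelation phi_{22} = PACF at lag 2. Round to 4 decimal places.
\phi_{22} = -0.4460

The PACF at lag k is phi_{kk}, the last component of the solution
to the Yule-Walker system G_k phi = r_k where
  (G_k)_{ij} = rho(|i - j|), (r_k)_i = rho(i), i,j = 1..k.
Equivalently, Durbin-Levinson gives phi_{kk} iteratively:
  phi_{11} = rho(1)
  phi_{kk} = [rho(k) - sum_{j=1..k-1} phi_{k-1,j} rho(k-j)]
            / [1 - sum_{j=1..k-1} phi_{k-1,j} rho(j)],
  phi_{k,j} = phi_{k-1,j} - phi_{kk} phi_{k-1,k-j},  j = 1..k-1.
Step k = 1:
  phi_11 = rho(1) = -0.2794.
Step k = 2:
  phi_22 = [rho(2) - phi_11 rho(1)] / [1 - phi_11 rho(1)] = [-0.3331 - (-0.2794)(-0.2794)] / [1 - (-0.2794)(-0.2794)]
         = -0.41116436 / 0.92193564 = -0.446.
Therefore phi_{22} = -0.4460.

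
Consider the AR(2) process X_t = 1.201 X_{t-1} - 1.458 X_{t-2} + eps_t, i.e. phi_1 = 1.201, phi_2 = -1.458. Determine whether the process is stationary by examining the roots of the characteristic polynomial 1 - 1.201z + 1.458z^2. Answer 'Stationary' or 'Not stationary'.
\text{Not stationary}

The AR(p) characteristic polynomial is P(z) = 1 - 1.201z + 1.458z^2.
Stationarity requires all roots to lie outside the unit circle, i.e. |z| > 1 for every root.
Set 1 + (-1.201) z + (1.458) z^2 = 0, i.e. a z^2 + b z + c = 0 with a = 1.458, b = -1.201, c = 1.
Discriminant D = b^2 - 4ac = (-1.201)^2 - 4*(1.458)*1 = 1.442401 - (5.832) = -4.389599.
D < 0, so the roots are the complex-conjugate pair z = (-b +/- i sqrt(-D)) / (2a) = 0.4119 +/- 0.7185i.
For a conjugate pair |z|^2 = z * conj(z) = (product of roots) = c/a = 1/(1.458) = 0.685871, so |z| = sqrt(0.685871) = 0.8282 for both roots.
Moduli of all roots: 0.8282, 0.8282.
All moduli strictly greater than 1? No.
Verdict: Not stationary.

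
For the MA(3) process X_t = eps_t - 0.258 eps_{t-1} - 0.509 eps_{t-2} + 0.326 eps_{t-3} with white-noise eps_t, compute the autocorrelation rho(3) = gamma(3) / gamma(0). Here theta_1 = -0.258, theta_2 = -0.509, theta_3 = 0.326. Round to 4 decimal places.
\rho(3) = 0.2277

For an MA(q) process with theta_0 = 1, the autocovariance is
  gamma(k) = sigma^2 * sum_{i=0..q-k} theta_i * theta_{i+k},
and rho(k) = gamma(k) / gamma(0). Sigma^2 cancels.
  numerator   = (1)*(0.326) = 0.326.
  denominator = (1)^2 + (-0.258)^2 + (-0.509)^2 + (0.326)^2 = 1.431921.
  rho(3) = 0.326 / 1.431921 = 0.2277.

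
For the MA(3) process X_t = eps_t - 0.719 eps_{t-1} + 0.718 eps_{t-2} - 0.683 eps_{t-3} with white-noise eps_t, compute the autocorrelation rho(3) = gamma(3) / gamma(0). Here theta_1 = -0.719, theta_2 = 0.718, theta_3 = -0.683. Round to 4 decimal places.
\rho(3) = -0.2733

For an MA(q) process with theta_0 = 1, the autocovariance is
  gamma(k) = sigma^2 * sum_{i=0..q-k} theta_i * theta_{i+k},
and rho(k) = gamma(k) / gamma(0). Sigma^2 cancels.
  numerator   = (1)*(-0.683) = -0.683.
  denominator = (1)^2 + (-0.719)^2 + (0.718)^2 + (-0.683)^2 = 2.498974.
  rho(3) = -0.683 / 2.498974 = -0.2733.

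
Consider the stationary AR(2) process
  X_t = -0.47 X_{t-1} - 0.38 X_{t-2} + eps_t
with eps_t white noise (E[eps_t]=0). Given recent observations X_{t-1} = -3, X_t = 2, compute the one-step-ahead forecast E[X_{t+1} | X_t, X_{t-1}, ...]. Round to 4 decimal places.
E[X_{t+1} \mid \mathcal F_t] = 0.2000

For an AR(p) model X_t = c + sum_i phi_i X_{t-i} + eps_t, the
one-step-ahead conditional mean is
  E[X_{t+1} | X_t, ...] = c + sum_i phi_i X_{t+1-i}.
Substitute known values:
  E[X_{t+1} | ...] = (-0.47) * (2) + (-0.38) * (-3)
                   = 0.2000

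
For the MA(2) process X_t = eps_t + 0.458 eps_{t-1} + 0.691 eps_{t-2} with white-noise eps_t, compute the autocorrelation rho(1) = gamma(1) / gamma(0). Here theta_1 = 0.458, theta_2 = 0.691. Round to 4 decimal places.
\rho(1) = 0.4590

For an MA(q) process with theta_0 = 1, the autocovariance is
  gamma(k) = sigma^2 * sum_{i=0..q-k} theta_i * theta_{i+k},
and rho(k) = gamma(k) / gamma(0). Sigma^2 cancels.
  numerator   = (1)*(0.458) + (0.458)*(0.691) = 0.774478.
  denominator = (1)^2 + (0.458)^2 + (0.691)^2 = 1.687245.
  rho(1) = 0.774478 / 1.687245 = 0.4590.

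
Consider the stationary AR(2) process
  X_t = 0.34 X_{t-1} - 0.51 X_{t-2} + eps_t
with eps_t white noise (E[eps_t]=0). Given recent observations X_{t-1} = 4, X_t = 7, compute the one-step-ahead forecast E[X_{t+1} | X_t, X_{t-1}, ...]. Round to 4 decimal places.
E[X_{t+1} \mid \mathcal F_t] = 0.3400

For an AR(p) model X_t = c + sum_i phi_i X_{t-i} + eps_t, the
one-step-ahead conditional mean is
  E[X_{t+1} | X_t, ...] = c + sum_i phi_i X_{t+1-i}.
Substitute known values:
  E[X_{t+1} | ...] = (0.34) * (7) + (-0.51) * (4)
                   = 0.3400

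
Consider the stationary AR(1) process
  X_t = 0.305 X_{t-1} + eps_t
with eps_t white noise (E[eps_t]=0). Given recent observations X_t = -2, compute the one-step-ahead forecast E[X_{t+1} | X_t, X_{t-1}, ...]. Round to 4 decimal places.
E[X_{t+1} \mid \mathcal F_t] = -0.6100

For an AR(p) model X_t = c + sum_i phi_i X_{t-i} + eps_t, the
one-step-ahead conditional mean is
  E[X_{t+1} | X_t, ...] = c + sum_i phi_i X_{t+1-i}.
Substitute known values:
  E[X_{t+1} | ...] = (0.305) * (-2)
                   = -0.6100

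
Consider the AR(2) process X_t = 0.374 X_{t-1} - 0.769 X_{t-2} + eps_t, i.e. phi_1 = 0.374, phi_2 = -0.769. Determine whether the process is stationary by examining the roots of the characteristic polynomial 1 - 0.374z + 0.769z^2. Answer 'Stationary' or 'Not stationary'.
\text{Stationary}

The AR(p) characteristic polynomial is P(z) = 1 - 0.374z + 0.769z^2.
Stationarity requires all roots to lie outside the unit circle, i.e. |z| > 1 for every root.
Set 1 + (-0.374) z + (0.769) z^2 = 0, i.e. a z^2 + b z + c = 0 with a = 0.769, b = -0.374, c = 1.
Discriminant D = b^2 - 4ac = (-0.374)^2 - 4*(0.769)*1 = 0.139876 - (3.076) = -2.936124.
D < 0, so the roots are the complex-conjugate pair z = (-b +/- i sqrt(-D)) / (2a) = 0.2432 +/- 1.1141i.
For a conjugate pair |z|^2 = z * conj(z) = (product of roots) = c/a = 1/(0.769) = 1.30039, so |z| = sqrt(1.30039) = 1.1403 for both roots.
Moduli of all roots: 1.1403, 1.1403.
All moduli strictly greater than 1? Yes.
Verdict: Stationary.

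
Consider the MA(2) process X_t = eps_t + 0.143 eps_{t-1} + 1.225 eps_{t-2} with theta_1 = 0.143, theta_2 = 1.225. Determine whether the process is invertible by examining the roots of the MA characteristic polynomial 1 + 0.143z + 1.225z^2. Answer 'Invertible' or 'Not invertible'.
\text{Not invertible}

The MA(q) characteristic polynomial is P(z) = 1 + 0.143z + 1.225z^2.
Invertibility requires all roots to lie outside the unit circle, i.e. |z| > 1 for every root.
Set 1 + (0.143) z + (1.225) z^2 = 0, i.e. a z^2 + b z + c = 0 with a = 1.225, b = 0.143, c = 1.
Discriminant D = b^2 - 4ac = (0.143)^2 - 4*(1.225)*1 = 0.020449 - (4.9) = -4.879551.
D < 0, so the roots are the complex-conjugate pair z = (-b +/- i sqrt(-D)) / (2a) = -0.0584 +/- 0.9016i.
For a conjugate pair |z|^2 = z * conj(z) = (product of roots) = c/a = 1/(1.225) = 0.816327, so |z| = sqrt(0.816327) = 0.9035 for both roots.
Moduli of all roots: 0.9035, 0.9035.
All moduli strictly greater than 1? No.
Verdict: Not invertible.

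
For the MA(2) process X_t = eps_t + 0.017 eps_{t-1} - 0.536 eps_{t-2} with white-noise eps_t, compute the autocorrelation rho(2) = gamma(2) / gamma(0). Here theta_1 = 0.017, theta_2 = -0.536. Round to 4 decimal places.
\rho(2) = -0.4163

For an MA(q) process with theta_0 = 1, the autocovariance is
  gamma(k) = sigma^2 * sum_{i=0..q-k} theta_i * theta_{i+k},
and rho(k) = gamma(k) / gamma(0). Sigma^2 cancels.
  numerator   = (1)*(-0.536) = -0.536.
  denominator = (1)^2 + (0.017)^2 + (-0.536)^2 = 1.287585.
  rho(2) = -0.536 / 1.287585 = -0.4163.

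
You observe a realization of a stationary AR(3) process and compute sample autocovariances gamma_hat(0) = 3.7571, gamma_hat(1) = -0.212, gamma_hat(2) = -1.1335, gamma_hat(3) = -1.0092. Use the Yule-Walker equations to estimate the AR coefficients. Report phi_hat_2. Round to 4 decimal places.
\hat\phi_{2} = -0.3310

The Yule-Walker equations for an AR(p) process read, in matrix form,
  Gamma_p phi = r_p,   with   (Gamma_p)_{ij} = gamma(|i - j|),
                       (r_p)_i = gamma(i),   i,j = 1..p.
Substitute the sample gammas (Toeplitz matrix and right-hand side of size 3):
  Gamma_p = [[3.7571, -0.212, -1.1335], [-0.212, 3.7571, -0.212], [-1.1335, -0.212, 3.7571]]
  r_p     = [-0.212, -1.1335, -1.0092]
Written out (R1..R3):
  (R1) 3.7571 phi_1 - 0.212 phi_2 - 1.1335 phi_3 = -0.212
  (R2) -0.212 phi_1 + 3.7571 phi_2 - 0.212 phi_3 = -1.1335
  (R3) -1.1335 phi_1 - 0.212 phi_2 + 3.7571 phi_3 = -1.0092
Gaussian elimination:
  R2 <- R2 - (-0.212/3.7571) R1 = R2 - (-0.056426) R1:  3.745138 phi_2 - 0.275959 phi_3 = -1.145462
  R3 <- R3 - (-1.1335/3.7571) R1 = R3 - (-0.301695) R1:  -0.275959 phi_2 + 3.415128 phi_3 = -1.073159
  R3 <- R3 - (-0.275959/3.745138) R2 = R3 - (-0.073685) R2:  3.394794 phi_3 = -1.157563
Back-substitution:
  phi_hat_3 = -1.157563 / 3.394794 = -0.340982
  phi_hat_2 = (-1.145462 - (-0.275959)(-0.340982)) / 3.745138 = -0.330978
  phi_hat_1 = (-0.212 - (-0.212)(-0.330978) - (-1.1335)(-0.340982)) / 3.7571 = -0.177975
So phi_hat = [-0.1780, -0.3310, -0.3410].
Therefore phi_hat_2 = -0.3310.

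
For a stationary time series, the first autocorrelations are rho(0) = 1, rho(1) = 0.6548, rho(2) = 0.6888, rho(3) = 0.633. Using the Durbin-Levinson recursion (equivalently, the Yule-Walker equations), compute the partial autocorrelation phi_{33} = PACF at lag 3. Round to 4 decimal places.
\phi_{33} = 0.1970

The PACF at lag k is phi_{kk}, the last component of the solution
to the Yule-Walker system G_k phi = r_k where
  (G_k)_{ij} = rho(|i - j|), (r_k)_i = rho(i), i,j = 1..k.
Equivalently, Durbin-Levinson gives phi_{kk} iteratively:
  phi_{11} = rho(1)
  phi_{kk} = [rho(k) - sum_{j=1..k-1} phi_{k-1,j} rho(k-j)]
            / [1 - sum_{j=1..k-1} phi_{k-1,j} rho(j)],
  phi_{k,j} = phi_{k-1,j} - phi_{kk} phi_{k-1,k-j},  j = 1..k-1.
Step k = 1:
  phi_11 = rho(1) = 0.6548.
Step k = 2:
  phi_22 = [rho(2) - phi_11 rho(1)] / [1 - phi_11 rho(1)] = [0.6888 - (0.6548)(0.6548)] / [1 - (0.6548)(0.6548)]
         = 0.26003696 / 0.57123696 = 0.455217.
  Update: phi_21 = phi_11 - phi_22 phi_11 = 0.6548 - (0.455217)(0.6548) = 0.356724.
Step k = 3:
  phi_33 = [rho(3) - phi_21 rho(2) - phi_22 rho(1)] / [1 - phi_21 rho(1) - phi_22 rho(2)]
    numerator   = 0.633 - (0.356724)(0.6888) - (0.455217)(0.6548) = 0.08921241
    denominator = 1 - (0.356724)(0.6548) - (0.455217)(0.6888) = 0.45286363
  phi_33 = 0.08921241 / 0.45286363 = 0.197.
Therefore phi_{33} = 0.1970.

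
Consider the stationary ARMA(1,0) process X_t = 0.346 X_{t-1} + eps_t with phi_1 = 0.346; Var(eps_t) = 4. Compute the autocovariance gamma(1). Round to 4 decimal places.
\gamma(1) = 1.5722

Multiply the model equation by X_{t-k} and take expectations. With theta_0 = psi_0 = 1 and psi_j the MA(infinity) weights, this gives
  gamma(k) - sum_i phi_i gamma(k-i) = c_k,
  c_k = sigma^2 * sum_{j=k..q} theta_j psi_{j-k}   (c_k = 0 for k > q),
using gamma(-m) = gamma(m).
Pure AR (q = 0): c_0 = sigma^2 = 4, c_k = 0 for k >= 1.
Equations for k = 0 and k = 1 (AR order 1):
  gamma(0) = phi_1 gamma(1) + c_0
  gamma(1) = phi_1 gamma(0) + c_1
Substituting the second into the first: gamma(0) (1 - phi_1^2) = c_0 + phi_1 c_1, so
  gamma(0) = c_0 / (1 - phi_1^2) = 4 / (1 - (0.346)^2) = 4 / 0.880284 = 4.543988.
  gamma(1) = phi_1 gamma(0) = (0.346)(4.543988) = 1.57222.
Therefore gamma(1) = 1.5722 (to 4 decimal places).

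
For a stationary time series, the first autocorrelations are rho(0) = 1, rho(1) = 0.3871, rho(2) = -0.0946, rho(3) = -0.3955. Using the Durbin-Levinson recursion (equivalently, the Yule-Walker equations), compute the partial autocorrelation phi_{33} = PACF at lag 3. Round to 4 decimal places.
\phi_{33} = -0.3040

The PACF at lag k is phi_{kk}, the last component of the solution
to the Yule-Walker system G_k phi = r_k where
  (G_k)_{ij} = rho(|i - j|), (r_k)_i = rho(i), i,j = 1..k.
Equivalently, Durbin-Levinson gives phi_{kk} iteratively:
  phi_{11} = rho(1)
  phi_{kk} = [rho(k) - sum_{j=1..k-1} phi_{k-1,j} rho(k-j)]
            / [1 - sum_{j=1..k-1} phi_{k-1,j} rho(j)],
  phi_{k,j} = phi_{k-1,j} - phi_{kk} phi_{k-1,k-j},  j = 1..k-1.
Step k = 1:
  phi_11 = rho(1) = 0.3871.
Step k = 2:
  phi_22 = [rho(2) - phi_11 rho(1)] / [1 - phi_11 rho(1)] = [-0.0946 - (0.3871)(0.3871)] / [1 - (0.3871)(0.3871)]
         = -0.24444641 / 0.85015359 = -0.287532.
  Update: phi_21 = phi_11 - phi_22 phi_11 = 0.3871 - (-0.287532)(0.3871) = 0.498404.
Step k = 3:
  phi_33 = [rho(3) - phi_21 rho(2) - phi_22 rho(1)] / [1 - phi_21 rho(1) - phi_22 rho(2)]
    numerator   = -0.3955 - (0.498404)(-0.0946) - (-0.287532)(0.3871) = -0.23704735
    denominator = 1 - (0.498404)(0.3871) - (-0.287532)(-0.0946) = 0.77986741
  phi_33 = -0.23704735 / 0.77986741 = -0.304.
Therefore phi_{33} = -0.3040.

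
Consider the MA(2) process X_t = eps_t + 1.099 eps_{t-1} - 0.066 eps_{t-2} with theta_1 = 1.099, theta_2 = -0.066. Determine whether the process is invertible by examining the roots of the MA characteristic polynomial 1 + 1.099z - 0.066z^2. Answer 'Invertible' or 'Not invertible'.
\text{Not invertible}

The MA(q) characteristic polynomial is P(z) = 1 + 1.099z - 0.066z^2.
Invertibility requires all roots to lie outside the unit circle, i.e. |z| > 1 for every root.
Set 1 + (1.099) z + (-0.066) z^2 = 0, i.e. a z^2 + b z + c = 0 with a = -0.066, b = 1.099, c = 1.
Discriminant D = b^2 - 4ac = (1.099)^2 - 4*(-0.066)*1 = 1.207801 - (-0.264) = 1.471801.
D >= 0, so the roots are real: z = (-b +/- sqrt(D)) / (2a) = (-1.099 +/- 1.213178) / (-0.132).
  z_1 = (-1.099 + 1.213178) / (-0.132) = -0.865,   |z_1| = 0.865.
  z_2 = (-1.099 - 1.213178) / (-0.132) = 17.5165,   |z_2| = 17.5165.
Moduli of all roots: 0.8650, 17.5165.
All moduli strictly greater than 1? No.
Verdict: Not invertible.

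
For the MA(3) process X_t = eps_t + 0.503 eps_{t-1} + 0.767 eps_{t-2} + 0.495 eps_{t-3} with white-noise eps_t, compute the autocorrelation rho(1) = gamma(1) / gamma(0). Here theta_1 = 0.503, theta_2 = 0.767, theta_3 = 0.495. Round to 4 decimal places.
\rho(1) = 0.6080

For an MA(q) process with theta_0 = 1, the autocovariance is
  gamma(k) = sigma^2 * sum_{i=0..q-k} theta_i * theta_{i+k},
and rho(k) = gamma(k) / gamma(0). Sigma^2 cancels.
  numerator   = (1)*(0.503) + (0.503)*(0.767) + (0.767)*(0.495) = 1.268466.
  denominator = (1)^2 + (0.503)^2 + (0.767)^2 + (0.495)^2 = 2.086323.
  rho(1) = 1.268466 / 2.086323 = 0.6080.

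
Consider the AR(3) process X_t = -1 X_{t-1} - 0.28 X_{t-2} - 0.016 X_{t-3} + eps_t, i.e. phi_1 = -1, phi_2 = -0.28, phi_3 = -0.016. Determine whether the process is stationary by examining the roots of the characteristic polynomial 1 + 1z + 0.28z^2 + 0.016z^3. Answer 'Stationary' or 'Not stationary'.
\text{Stationary}

The AR(p) characteristic polynomial is P(z) = 1 + 1z + 0.28z^2 + 0.016z^3.
Stationarity requires all roots to lie outside the unit circle, i.e. |z| > 1 for every root.
Degree 3: look for a simple real root z0 first, then factor out (1 - z/z0) and solve the remaining quadratic.
Testing z0 = -2.5: P(-2.5) = 1 + (1)(-2.5) + (0.28)(-2.5)^2 + (0.016)(-2.5)^3
  = 1 + (-2.5) + (1.75) + (-0.25) = 0.  So z_0 = -2.5 is a root, |z_0| = 2.5.
Divide out the factor (1 + 0.4 z) = (1 - z/z0) (since 1/z0 = -0.4):
  P(z) = (1 + 0.4 z)(1 + (0.6) z + (0.04) z^2)
  [check: z-coef 0.6 - (-0.4) = 1; z^2-coef 0.04 - (-0.4)(0.6) = 0.28; z^3-coef -(-0.4)(0.04) = 0.016.]
Remaining roots from the quadratic factor 1 + (0.6) z + (0.04) z^2:
  Set 1 + (0.6) z + (0.04) z^2 = 0, i.e. a z^2 + b z + c = 0 with a = 0.04, b = 0.6, c = 1.
  Discriminant D = b^2 - 4ac = (0.6)^2 - 4*(0.04)*1 = 0.36 - (0.16) = 0.2.
  D >= 0, so the roots are real: z = (-b +/- sqrt(D)) / (2a) = (-0.6 +/- 0.447214) / (0.08).
    z_1 = (-0.6 + 0.447214) / (0.08) = -1.9098,   |z_1| = 1.9098.
    z_2 = (-0.6 - 0.447214) / (0.08) = -13.0902,   |z_2| = 13.0902.
Moduli of all roots: 2.5000, 1.9098, 13.0902.
All moduli strictly greater than 1? Yes.
Verdict: Stationary.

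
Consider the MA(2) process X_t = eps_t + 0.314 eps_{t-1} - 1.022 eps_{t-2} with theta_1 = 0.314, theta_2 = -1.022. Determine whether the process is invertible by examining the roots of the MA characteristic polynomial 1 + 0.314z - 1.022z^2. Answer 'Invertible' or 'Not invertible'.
\text{Not invertible}

The MA(q) characteristic polynomial is P(z) = 1 + 0.314z - 1.022z^2.
Invertibility requires all roots to lie outside the unit circle, i.e. |z| > 1 for every root.
Set 1 + (0.314) z + (-1.022) z^2 = 0, i.e. a z^2 + b z + c = 0 with a = -1.022, b = 0.314, c = 1.
Discriminant D = b^2 - 4ac = (0.314)^2 - 4*(-1.022)*1 = 0.098596 - (-4.088) = 4.186596.
D >= 0, so the roots are real: z = (-b +/- sqrt(D)) / (2a) = (-0.314 +/- 2.046117) / (-2.044).
  z_1 = (-0.314 + 2.046117) / (-2.044) = -0.8474,   |z_1| = 0.8474.
  z_2 = (-0.314 - 2.046117) / (-2.044) = 1.1547,   |z_2| = 1.1547.
Moduli of all roots: 0.8474, 1.1547.
All moduli strictly greater than 1? No.
Verdict: Not invertible.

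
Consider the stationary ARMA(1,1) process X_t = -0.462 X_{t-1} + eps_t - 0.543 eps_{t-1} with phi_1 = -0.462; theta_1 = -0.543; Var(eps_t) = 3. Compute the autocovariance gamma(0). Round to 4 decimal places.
\gamma(0) = 6.8523

Multiply the model equation by X_{t-k} and take expectations. With theta_0 = psi_0 = 1 and psi_j the MA(infinity) weights, this gives
  gamma(k) - sum_i phi_i gamma(k-i) = c_k,
  c_k = sigma^2 * sum_{j=k..q} theta_j psi_{j-k}   (c_k = 0 for k > q),
using gamma(-m) = gamma(m).
psi-weights needed (psi_j = theta_j + sum_i phi_i psi_{j-i}):
  psi_1 = theta_1 + phi_1 = -0.543 + (-0.462) = -1.005
Right-hand sides:
  c_0 = sigma^2 (1 + theta_1 psi_1) = 3 * (1 + (-0.543)(-1.005)) = 3 * 1.545715 = 4.637145
  c_1 = sigma^2 theta_1 = 3 * (-0.543) = -1.629
  c_2 = 0
Equations for k = 0 and k = 1 (AR order 1):
  gamma(0) = phi_1 gamma(1) + c_0
  gamma(1) = phi_1 gamma(0) + c_1
Substituting the second into the first: gamma(0) (1 - phi_1^2) = c_0 + phi_1 c_1, so
  gamma(0) = (c_0 + phi_1 c_1) / (1 - phi_1^2) = (4.637145 + (-0.462)(-1.629)) / (1 - (-0.462)^2) = 5.389743 / 0.786556 = 6.852332.
Therefore gamma(0) = 6.8523 (to 4 decimal places).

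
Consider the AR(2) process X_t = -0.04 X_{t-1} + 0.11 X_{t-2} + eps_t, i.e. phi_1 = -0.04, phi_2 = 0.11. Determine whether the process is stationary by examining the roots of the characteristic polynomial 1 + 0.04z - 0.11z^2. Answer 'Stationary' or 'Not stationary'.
\text{Stationary}

The AR(p) characteristic polynomial is P(z) = 1 + 0.04z - 0.11z^2.
Stationarity requires all roots to lie outside the unit circle, i.e. |z| > 1 for every root.
Set 1 + (0.04) z + (-0.11) z^2 = 0, i.e. a z^2 + b z + c = 0 with a = -0.11, b = 0.04, c = 1.
Discriminant D = b^2 - 4ac = (0.04)^2 - 4*(-0.11)*1 = 0.0016 - (-0.44) = 0.4416.
D >= 0, so the roots are real: z = (-b +/- sqrt(D)) / (2a) = (-0.04 +/- 0.66453) / (-0.22).
  z_1 = (-0.04 + 0.66453) / (-0.22) = -2.8388,   |z_1| = 2.8388.
  z_2 = (-0.04 - 0.66453) / (-0.22) = 3.2024,   |z_2| = 3.2024.
Moduli of all roots: 2.8388, 3.2024.
All moduli strictly greater than 1? Yes.
Verdict: Stationary.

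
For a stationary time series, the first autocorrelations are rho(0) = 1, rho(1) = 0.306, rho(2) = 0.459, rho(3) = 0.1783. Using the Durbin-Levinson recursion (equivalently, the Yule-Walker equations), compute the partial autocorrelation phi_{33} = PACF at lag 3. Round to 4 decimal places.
\phi_{33} = -0.0381

The PACF at lag k is phi_{kk}, the last component of the solution
to the Yule-Walker system G_k phi = r_k where
  (G_k)_{ij} = rho(|i - j|), (r_k)_i = rho(i), i,j = 1..k.
Equivalently, Durbin-Levinson gives phi_{kk} iteratively:
  phi_{11} = rho(1)
  phi_{kk} = [rho(k) - sum_{j=1..k-1} phi_{k-1,j} rho(k-j)]
            / [1 - sum_{j=1..k-1} phi_{k-1,j} rho(j)],
  phi_{k,j} = phi_{k-1,j} - phi_{kk} phi_{k-1,k-j},  j = 1..k-1.
Step k = 1:
  phi_11 = rho(1) = 0.306.
Step k = 2:
  phi_22 = [rho(2) - phi_11 rho(1)] / [1 - phi_11 rho(1)] = [0.459 - (0.306)(0.306)] / [1 - (0.306)(0.306)]
         = 0.365364 / 0.906364 = 0.40311.
  Update: phi_21 = phi_11 - phi_22 phi_11 = 0.306 - (0.40311)(0.306) = 0.182648.
Step k = 3:
  phi_33 = [rho(3) - phi_21 rho(2) - phi_22 rho(1)] / [1 - phi_21 rho(1) - phi_22 rho(2)]
    numerator   = 0.1783 - (0.182648)(0.459) - (0.40311)(0.306) = -0.02888718
    denominator = 1 - (0.182648)(0.306) - (0.40311)(0.459) = 0.75908228
  phi_33 = -0.02888718 / 0.75908228 = -0.0381.
Therefore phi_{33} = -0.0381.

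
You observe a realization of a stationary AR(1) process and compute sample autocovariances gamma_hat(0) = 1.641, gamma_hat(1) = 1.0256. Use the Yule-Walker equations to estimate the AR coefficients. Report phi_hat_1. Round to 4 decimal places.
\hat\phi_{1} = 0.6250

The Yule-Walker equations for an AR(p) process read, in matrix form,
  Gamma_p phi = r_p,   with   (Gamma_p)_{ij} = gamma(|i - j|),
                       (r_p)_i = gamma(i),   i,j = 1..p.
Substitute the sample gammas (Toeplitz matrix and right-hand side of size 1):
  Gamma_p = [[1.641]]
  r_p     = [1.0256]
With p = 1 this is the single equation gamma(0) phi_1 = gamma(1):
  phi_hat_1 = gamma(1) / gamma(0) = 1.0256 / 1.641 = 0.6250.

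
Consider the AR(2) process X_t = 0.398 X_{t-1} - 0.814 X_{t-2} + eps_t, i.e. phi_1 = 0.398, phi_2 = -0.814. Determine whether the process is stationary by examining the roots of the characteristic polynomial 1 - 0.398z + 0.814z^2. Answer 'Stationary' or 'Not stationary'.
\text{Stationary}

The AR(p) characteristic polynomial is P(z) = 1 - 0.398z + 0.814z^2.
Stationarity requires all roots to lie outside the unit circle, i.e. |z| > 1 for every root.
Set 1 + (-0.398) z + (0.814) z^2 = 0, i.e. a z^2 + b z + c = 0 with a = 0.814, b = -0.398, c = 1.
Discriminant D = b^2 - 4ac = (-0.398)^2 - 4*(0.814)*1 = 0.158404 - (3.256) = -3.097596.
D < 0, so the roots are the complex-conjugate pair z = (-b +/- i sqrt(-D)) / (2a) = 0.2445 +/- 1.0811i.
For a conjugate pair |z|^2 = z * conj(z) = (product of roots) = c/a = 1/(0.814) = 1.228501, so |z| = sqrt(1.228501) = 1.1084 for both roots.
Moduli of all roots: 1.1084, 1.1084.
All moduli strictly greater than 1? Yes.
Verdict: Stationary.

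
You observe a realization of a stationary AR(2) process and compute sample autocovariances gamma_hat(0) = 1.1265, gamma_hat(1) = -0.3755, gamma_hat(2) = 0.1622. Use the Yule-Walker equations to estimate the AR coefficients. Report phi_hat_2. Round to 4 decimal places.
\hat\phi_{2} = 0.0370

The Yule-Walker equations for an AR(p) process read, in matrix form,
  Gamma_p phi = r_p,   with   (Gamma_p)_{ij} = gamma(|i - j|),
                       (r_p)_i = gamma(i),   i,j = 1..p.
Substitute the sample gammas (Toeplitz matrix and right-hand side of size 2):
  Gamma_p = [[1.1265, -0.3755], [-0.3755, 1.1265]]
  r_p     = [-0.3755, 0.1622]
Written out:
  1.1265 phi_1 - 0.3755 phi_2 = -0.3755
  -0.3755 phi_1 + 1.1265 phi_2 = 0.1622
Solve by Cramer's rule:
  det = gamma(0)^2 - gamma(1)^2 = (1.1265)^2 - (-0.3755)^2 = 1.26900225 - 0.14100025 = 1.128002
  phi_hat_1 = [gamma(1) gamma(0) - gamma(1) gamma(2)] / det = [(-0.3755)(1.1265) - (-0.3755)(0.1622)] / 1.128002 = -0.36209465 / 1.128002 = -0.321
  phi_hat_2 = [gamma(0) gamma(2) - gamma(1)^2] / det = [(1.1265)(0.1622) - (-0.3755)^2] / 1.128002 = 0.04171805 / 1.128002 = 0.037
So phi_hat = [-0.3210, 0.0370].
Therefore phi_hat_2 = 0.0370.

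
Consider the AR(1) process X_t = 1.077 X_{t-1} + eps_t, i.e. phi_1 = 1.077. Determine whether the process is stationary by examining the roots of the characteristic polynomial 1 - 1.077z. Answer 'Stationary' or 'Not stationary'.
\text{Not stationary}

The AR(p) characteristic polynomial is P(z) = 1 - 1.077z.
Stationarity requires all roots to lie outside the unit circle, i.e. |z| > 1 for every root.
This is linear in z: 1 + (-1.077) z = 0  =>  z = -1/(-1.077) = 0.928505,  |z| = 0.928505.
Moduli of all roots: 0.9285.
All moduli strictly greater than 1? No.
Verdict: Not stationary.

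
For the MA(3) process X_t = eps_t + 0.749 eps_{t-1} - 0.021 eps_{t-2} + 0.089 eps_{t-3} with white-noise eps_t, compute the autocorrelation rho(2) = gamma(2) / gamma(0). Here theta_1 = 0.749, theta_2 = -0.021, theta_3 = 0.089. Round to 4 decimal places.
\rho(2) = 0.0291

For an MA(q) process with theta_0 = 1, the autocovariance is
  gamma(k) = sigma^2 * sum_{i=0..q-k} theta_i * theta_{i+k},
and rho(k) = gamma(k) / gamma(0). Sigma^2 cancels.
  numerator   = (1)*(-0.021) + (0.749)*(0.089) = 0.045661.
  denominator = (1)^2 + (0.749)^2 + (-0.021)^2 + (0.089)^2 = 1.569363.
  rho(2) = 0.045661 / 1.569363 = 0.0291.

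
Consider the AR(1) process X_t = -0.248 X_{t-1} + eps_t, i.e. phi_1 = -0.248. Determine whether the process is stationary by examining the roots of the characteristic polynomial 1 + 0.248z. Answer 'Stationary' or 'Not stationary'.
\text{Stationary}

The AR(p) characteristic polynomial is P(z) = 1 + 0.248z.
Stationarity requires all roots to lie outside the unit circle, i.e. |z| > 1 for every root.
This is linear in z: 1 + (0.248) z = 0  =>  z = -1/(0.248) = -4.032258,  |z| = 4.032258.
Moduli of all roots: 4.0323.
All moduli strictly greater than 1? Yes.
Verdict: Stationary.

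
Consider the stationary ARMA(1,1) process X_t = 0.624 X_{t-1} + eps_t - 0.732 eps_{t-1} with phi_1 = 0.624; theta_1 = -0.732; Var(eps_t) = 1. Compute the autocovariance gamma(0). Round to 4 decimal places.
\gamma(0) = 1.0191

Multiply the model equation by X_{t-k} and take expectations. With theta_0 = psi_0 = 1 and psi_j the MA(infinity) weights, this gives
  gamma(k) - sum_i phi_i gamma(k-i) = c_k,
  c_k = sigma^2 * sum_{j=k..q} theta_j psi_{j-k}   (c_k = 0 for k > q),
using gamma(-m) = gamma(m).
psi-weights needed (psi_j = theta_j + sum_i phi_i psi_{j-i}):
  psi_1 = theta_1 + phi_1 = -0.732 + (0.624) = -0.108
Right-hand sides:
  c_0 = sigma^2 (1 + theta_1 psi_1) = 1 * (1 + (-0.732)(-0.108)) = 1 * 1.079056 = 1.079056
  c_1 = sigma^2 theta_1 = 1 * (-0.732) = -0.732
  c_2 = 0
Equations for k = 0 and k = 1 (AR order 1):
  gamma(0) = phi_1 gamma(1) + c_0
  gamma(1) = phi_1 gamma(0) + c_1
Substituting the second into the first: gamma(0) (1 - phi_1^2) = c_0 + phi_1 c_1, so
  gamma(0) = (c_0 + phi_1 c_1) / (1 - phi_1^2) = (1.079056 + (0.624)(-0.732)) / (1 - (0.624)^2) = 0.622288 / 0.610624 = 1.019102.
Therefore gamma(0) = 1.0191 (to 4 decimal places).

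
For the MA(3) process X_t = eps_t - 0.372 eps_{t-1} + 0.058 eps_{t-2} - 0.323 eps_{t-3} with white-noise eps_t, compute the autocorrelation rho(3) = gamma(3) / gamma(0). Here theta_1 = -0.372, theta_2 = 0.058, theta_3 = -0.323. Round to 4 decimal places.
\rho(3) = -0.2592

For an MA(q) process with theta_0 = 1, the autocovariance is
  gamma(k) = sigma^2 * sum_{i=0..q-k} theta_i * theta_{i+k},
and rho(k) = gamma(k) / gamma(0). Sigma^2 cancels.
  numerator   = (1)*(-0.323) = -0.323.
  denominator = (1)^2 + (-0.372)^2 + (0.058)^2 + (-0.323)^2 = 1.246077.
  rho(3) = -0.323 / 1.246077 = -0.2592.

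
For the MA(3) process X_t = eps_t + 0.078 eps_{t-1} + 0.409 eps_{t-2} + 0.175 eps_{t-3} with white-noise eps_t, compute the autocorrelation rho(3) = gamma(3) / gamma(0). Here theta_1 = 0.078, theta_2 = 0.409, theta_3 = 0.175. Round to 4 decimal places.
\rho(3) = 0.1454

For an MA(q) process with theta_0 = 1, the autocovariance is
  gamma(k) = sigma^2 * sum_{i=0..q-k} theta_i * theta_{i+k},
and rho(k) = gamma(k) / gamma(0). Sigma^2 cancels.
  numerator   = (1)*(0.175) = 0.175.
  denominator = (1)^2 + (0.078)^2 + (0.409)^2 + (0.175)^2 = 1.20399.
  rho(3) = 0.175 / 1.20399 = 0.1454.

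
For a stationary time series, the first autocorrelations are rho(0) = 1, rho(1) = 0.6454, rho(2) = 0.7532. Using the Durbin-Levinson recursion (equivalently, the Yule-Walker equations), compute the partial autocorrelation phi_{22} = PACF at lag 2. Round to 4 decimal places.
\phi_{22} = 0.5770

The PACF at lag k is phi_{kk}, the last component of the solution
to the Yule-Walker system G_k phi = r_k where
  (G_k)_{ij} = rho(|i - j|), (r_k)_i = rho(i), i,j = 1..k.
Equivalently, Durbin-Levinson gives phi_{kk} iteratively:
  phi_{11} = rho(1)
  phi_{kk} = [rho(k) - sum_{j=1..k-1} phi_{k-1,j} rho(k-j)]
            / [1 - sum_{j=1..k-1} phi_{k-1,j} rho(j)],
  phi_{k,j} = phi_{k-1,j} - phi_{kk} phi_{k-1,k-j},  j = 1..k-1.
Step k = 1:
  phi_11 = rho(1) = 0.6454.
Step k = 2:
  phi_22 = [rho(2) - phi_11 rho(1)] / [1 - phi_11 rho(1)] = [0.7532 - (0.6454)(0.6454)] / [1 - (0.6454)(0.6454)]
         = 0.33665884 / 0.58345884 = 0.577.
Therefore phi_{22} = 0.5770.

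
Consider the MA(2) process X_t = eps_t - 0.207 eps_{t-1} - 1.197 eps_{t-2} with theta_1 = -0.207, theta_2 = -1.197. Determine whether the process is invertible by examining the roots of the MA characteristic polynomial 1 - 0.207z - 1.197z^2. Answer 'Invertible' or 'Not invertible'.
\text{Not invertible}

The MA(q) characteristic polynomial is P(z) = 1 - 0.207z - 1.197z^2.
Invertibility requires all roots to lie outside the unit circle, i.e. |z| > 1 for every root.
Set 1 + (-0.207) z + (-1.197) z^2 = 0, i.e. a z^2 + b z + c = 0 with a = -1.197, b = -0.207, c = 1.
Discriminant D = b^2 - 4ac = (-0.207)^2 - 4*(-1.197)*1 = 0.042849 - (-4.788) = 4.830849.
D >= 0, so the roots are real: z = (-b +/- sqrt(D)) / (2a) = (0.207 +/- 2.197919) / (-2.394).
  z_1 = (0.207 + 2.197919) / (-2.394) = -1.0046,   |z_1| = 1.0046.
  z_2 = (0.207 - 2.197919) / (-2.394) = 0.8316,   |z_2| = 0.8316.
Moduli of all roots: 1.0046, 0.8316.
All moduli strictly greater than 1? No.
Verdict: Not invertible.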